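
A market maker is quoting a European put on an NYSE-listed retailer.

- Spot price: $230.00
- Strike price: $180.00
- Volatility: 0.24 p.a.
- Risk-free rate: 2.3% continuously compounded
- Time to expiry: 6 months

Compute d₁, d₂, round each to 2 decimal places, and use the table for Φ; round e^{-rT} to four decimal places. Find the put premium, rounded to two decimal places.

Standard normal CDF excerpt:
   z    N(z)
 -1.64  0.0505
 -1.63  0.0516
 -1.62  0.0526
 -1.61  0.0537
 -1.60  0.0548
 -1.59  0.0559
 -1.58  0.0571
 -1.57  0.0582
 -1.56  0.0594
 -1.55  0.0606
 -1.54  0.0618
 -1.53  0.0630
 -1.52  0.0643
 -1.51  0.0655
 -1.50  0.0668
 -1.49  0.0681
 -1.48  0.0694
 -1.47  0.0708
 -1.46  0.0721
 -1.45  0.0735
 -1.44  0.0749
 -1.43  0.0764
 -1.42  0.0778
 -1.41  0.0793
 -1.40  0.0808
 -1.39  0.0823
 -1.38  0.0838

T = 0.5;  σ√T = 0.1697
d₁ = [ln(230/180) + (0.023 + 0.24²/2)·0.5] / 0.1697 = [0.2451 + 0.0259] / 0.1697 = 1.5970 ⇒ 1.60
d₂ = d₁ − σ√T = 1.5970 − 0.1697 = 1.4273 ⇒ 1.43
e^(−rT) = e^(−0.023·0.5) = 0.9886
N(−d₂) = N(-1.43) = 0.0764;  N(−d₁) = N(-1.60) = 0.0548
P = 180·0.9886·0.0764 − 230·0.0548 = 13.5952 − 12.6040 = 0.9912

$0.99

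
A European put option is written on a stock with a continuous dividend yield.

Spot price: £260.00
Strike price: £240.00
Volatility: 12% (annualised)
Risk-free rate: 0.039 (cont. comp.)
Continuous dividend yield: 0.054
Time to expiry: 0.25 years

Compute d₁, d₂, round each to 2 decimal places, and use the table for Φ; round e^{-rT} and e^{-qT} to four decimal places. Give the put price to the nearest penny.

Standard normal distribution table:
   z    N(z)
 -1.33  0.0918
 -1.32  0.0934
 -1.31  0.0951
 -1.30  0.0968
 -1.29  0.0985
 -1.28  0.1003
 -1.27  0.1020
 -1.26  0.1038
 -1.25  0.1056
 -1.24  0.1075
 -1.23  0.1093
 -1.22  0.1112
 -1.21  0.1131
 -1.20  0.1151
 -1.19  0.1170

T = 0.25;  σ√T = 0.0600
d₁ = [ln(260/240) + (0.039 − 0.054 + 0.12²/2)·0.25] / 0.0600 = [0.0800 − 0.0019] / 0.0600 = 1.3015 ⇒ 1.30
d₂ = d₁ − σ√T = 1.3015 − 0.0600 = 1.2415 ⇒ 1.24
e^(−qT) = e^(−0.054·0.25) = 0.9866;  e^(−rT) = e^(−0.039·0.25) = 0.9903
P = 240·0.9903·N(-1.24) − 260·0.9866·N(-1.30) = 240·0.9903·0.1075 − 260·0.9866·0.0968 = 25.5497 − 24.8307 = 0.7190

£0.72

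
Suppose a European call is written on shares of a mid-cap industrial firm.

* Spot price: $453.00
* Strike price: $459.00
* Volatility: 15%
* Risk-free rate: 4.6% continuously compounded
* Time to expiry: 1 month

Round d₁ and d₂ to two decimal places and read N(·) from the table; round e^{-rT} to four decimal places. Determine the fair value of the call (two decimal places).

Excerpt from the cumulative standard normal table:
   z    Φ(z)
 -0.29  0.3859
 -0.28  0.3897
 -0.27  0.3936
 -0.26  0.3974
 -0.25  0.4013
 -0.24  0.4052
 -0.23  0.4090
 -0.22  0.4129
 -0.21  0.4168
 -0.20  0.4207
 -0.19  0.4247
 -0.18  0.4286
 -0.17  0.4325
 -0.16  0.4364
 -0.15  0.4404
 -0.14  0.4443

$7.11

σ√T = 0.15·√0.08333 = 0.0433
d₁ = [ln(453/459) + (0.046 + 0.15²/2)·0.08333] / 0.0433 = [-0.0132 + 0.0048] / 0.0433 = -0.1937 → -0.19
d₂ = d₁ − σ√T = -0.1937 − 0.0433 = -0.2370 → -0.24
e^(−rT) = e^(−0.046·0.08333) = 0.9962
N(d₁) = N(-0.19) = 0.4247;  N(d₂) = N(-0.24) = 0.4052
C = 453·0.4247 − 459·0.9962·0.4052 = 192.3891 − 185.2801 = 7.1090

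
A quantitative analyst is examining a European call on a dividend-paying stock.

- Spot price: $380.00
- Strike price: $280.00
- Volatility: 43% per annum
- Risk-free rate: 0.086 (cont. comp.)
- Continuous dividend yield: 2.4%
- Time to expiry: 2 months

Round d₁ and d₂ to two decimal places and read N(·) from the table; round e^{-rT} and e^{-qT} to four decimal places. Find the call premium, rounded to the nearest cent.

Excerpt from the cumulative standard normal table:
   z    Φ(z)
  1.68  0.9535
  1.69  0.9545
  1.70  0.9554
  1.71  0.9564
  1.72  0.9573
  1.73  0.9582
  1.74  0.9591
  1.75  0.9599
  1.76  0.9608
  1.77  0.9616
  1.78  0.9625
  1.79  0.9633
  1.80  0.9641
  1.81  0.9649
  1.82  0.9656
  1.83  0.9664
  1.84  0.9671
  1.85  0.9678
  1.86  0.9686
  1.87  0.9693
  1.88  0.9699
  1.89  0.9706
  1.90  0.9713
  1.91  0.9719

$103.36

T = 0.1667;  σ√T = 0.1755
d₁ = [ln(380/280) + (0.086 − 0.024 + ½·0.43²)·0.1667] / (σ√T) = (0.3054 + 0.0257) / 0.1755 = 1.8862 ⇒ 1.89
d₂ = 1.8862 − 0.1755 = 1.7107 ⇒ 1.71
e^(−qT) = e^(−0.024·0.1667) = 0.9960;  e^(−rT) = e^(−0.086·0.1667) = 0.9858
C = 380·0.9960·N(1.89) − 280·0.9858·N(1.71) = 380·0.9960·0.9706 − 280·0.9858·0.9564 = 367.3527 − 263.9894 = 103.3633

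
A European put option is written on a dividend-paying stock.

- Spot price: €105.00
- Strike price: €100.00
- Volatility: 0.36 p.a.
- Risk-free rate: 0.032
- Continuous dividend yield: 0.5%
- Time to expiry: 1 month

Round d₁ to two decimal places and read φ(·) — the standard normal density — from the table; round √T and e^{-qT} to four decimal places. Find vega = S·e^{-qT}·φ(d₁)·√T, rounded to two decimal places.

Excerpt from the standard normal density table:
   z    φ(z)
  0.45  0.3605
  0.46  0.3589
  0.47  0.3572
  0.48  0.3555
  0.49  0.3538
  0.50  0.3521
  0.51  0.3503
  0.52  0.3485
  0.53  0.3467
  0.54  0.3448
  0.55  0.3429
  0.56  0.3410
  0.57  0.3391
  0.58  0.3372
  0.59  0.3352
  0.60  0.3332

10.45

σ√T = 0.36 × 0.2887 = 0.1039
ln(S/K) + (r − q + σ²/2)T = ln(105/100) + (0.032 − 0.005 + 0.36²/2)·0.08333 = 0.0488 + 0.0076 = 0.0564
d₁ = 0.0564 / 0.1039 = 0.5431 ⇒ 0.54
√T = √0.08333 = 0.2887
φ(d₁) = φ(0.54) = 0.3448
exp(−qT) = exp(−0.005·0.08333) = 0.9996
vega = S·exp(−qT)·φ(d₁)·√T = 105·0.9996·0.3448·0.2887 = 10.4479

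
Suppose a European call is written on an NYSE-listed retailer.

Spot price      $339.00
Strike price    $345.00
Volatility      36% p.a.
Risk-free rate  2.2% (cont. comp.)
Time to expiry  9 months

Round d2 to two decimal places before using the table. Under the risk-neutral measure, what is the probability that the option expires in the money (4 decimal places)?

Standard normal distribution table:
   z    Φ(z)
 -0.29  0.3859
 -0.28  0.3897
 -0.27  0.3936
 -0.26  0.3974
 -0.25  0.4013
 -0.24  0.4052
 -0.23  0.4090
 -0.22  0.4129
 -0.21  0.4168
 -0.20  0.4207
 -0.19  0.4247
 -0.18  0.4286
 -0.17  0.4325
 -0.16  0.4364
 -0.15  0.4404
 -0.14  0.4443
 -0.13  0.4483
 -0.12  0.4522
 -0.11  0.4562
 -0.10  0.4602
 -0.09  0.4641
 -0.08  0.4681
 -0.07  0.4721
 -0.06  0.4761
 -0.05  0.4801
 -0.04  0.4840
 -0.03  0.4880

0.4364

σ√T = 0.36 × 0.8660 = 0.3118
ln(S/K) + (r + σ²/2)T = ln(339/345) + (0.022 + 0.36²/2)·0.75 = -0.0175 + 0.0651 = 0.0476
d₁ = 0.0476 / 0.3118 = 0.1525 ⇒ 0.15
d₂ = d₁ − σ√T = 0.1525 − 0.3118 = -0.1592 ⇒ -0.16
Pr(exercise) under Q = N(d₂) = 0.4364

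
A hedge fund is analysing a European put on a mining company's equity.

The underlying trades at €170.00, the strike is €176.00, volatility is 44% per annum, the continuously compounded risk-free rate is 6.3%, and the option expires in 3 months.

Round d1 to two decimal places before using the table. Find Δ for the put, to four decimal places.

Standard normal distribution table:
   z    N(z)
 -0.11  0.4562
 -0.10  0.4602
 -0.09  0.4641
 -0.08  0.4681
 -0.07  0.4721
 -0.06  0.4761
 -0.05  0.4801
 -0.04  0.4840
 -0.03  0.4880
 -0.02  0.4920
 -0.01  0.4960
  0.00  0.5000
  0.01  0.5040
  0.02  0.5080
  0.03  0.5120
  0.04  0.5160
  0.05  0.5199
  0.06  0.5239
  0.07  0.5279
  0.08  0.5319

σ√T = 0.44·√0.25 = 0.2200
ln(S/K) + (r + σ²/2)T = ln(170/176) + (0.063 + 0.44²/2)·0.25 = -0.0347 + 0.0399 = 0.0053
d₁ = 0.0053 / 0.2200 = 0.0239 which rounds to 0.02
N(d₁) = N(0.02) = 0.5080
Δ_put = N(d₁) − 1 = 0.5080 − 1 = -0.4920

-0.4920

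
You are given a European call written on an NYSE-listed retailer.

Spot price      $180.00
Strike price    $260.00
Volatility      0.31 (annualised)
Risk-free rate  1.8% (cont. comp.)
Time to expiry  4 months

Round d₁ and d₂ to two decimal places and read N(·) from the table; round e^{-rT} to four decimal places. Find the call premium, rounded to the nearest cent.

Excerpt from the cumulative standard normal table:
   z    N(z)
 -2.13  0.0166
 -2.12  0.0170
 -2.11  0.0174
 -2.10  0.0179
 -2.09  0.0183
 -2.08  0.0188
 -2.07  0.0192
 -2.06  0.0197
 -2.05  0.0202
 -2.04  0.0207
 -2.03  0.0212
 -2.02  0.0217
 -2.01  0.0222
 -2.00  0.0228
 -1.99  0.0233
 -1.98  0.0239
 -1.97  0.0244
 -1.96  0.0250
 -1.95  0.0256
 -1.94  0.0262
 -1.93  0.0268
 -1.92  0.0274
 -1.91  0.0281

$0.33

σ√T = 0.31 × 0.5774 = 0.1790
d₁ = [ln(180/260) + (0.018 + ½·0.31²)·0.3333] / (σ√T) = (-0.3677 + 0.0220) / 0.1790 = -1.9316 ≈ -1.93
d₂ = -1.9316 − 0.1790 = -2.1105 ≈ -2.11
e^(−rT) = e^(−0.018·0.3333) = 0.9940
N(d₁) = N(-1.93) = 0.0268;  N(d₂) = N(-2.11) = 0.0174
C = 180·0.0268 − 260·0.9940·0.0174 = 4.8240 − 4.4969 = 0.3271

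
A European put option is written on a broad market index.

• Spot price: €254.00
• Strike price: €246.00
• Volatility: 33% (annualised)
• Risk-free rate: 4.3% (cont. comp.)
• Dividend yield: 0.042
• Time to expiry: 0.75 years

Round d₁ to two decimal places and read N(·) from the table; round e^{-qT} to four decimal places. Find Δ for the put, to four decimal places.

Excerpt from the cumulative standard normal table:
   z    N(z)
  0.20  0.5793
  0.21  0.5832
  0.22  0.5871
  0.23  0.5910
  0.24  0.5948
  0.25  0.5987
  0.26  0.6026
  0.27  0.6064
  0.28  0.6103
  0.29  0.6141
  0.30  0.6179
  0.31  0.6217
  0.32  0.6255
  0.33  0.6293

-0.3851

T = 0.75;  σ√T = 0.2858
d₁ = [ln(254/246) + (0.043 − 0.042 + 0.33²/2)·0.75] / 0.2858 = [0.0320 + 0.0416] / 0.2858 = 0.2575 ⇒ 0.26
N(d₁) = N(0.26) = 0.6026
Δ_put = exp(−qT)·(N(d₁) − 1) = 0.9690·(0.6026 − 1) = -0.3851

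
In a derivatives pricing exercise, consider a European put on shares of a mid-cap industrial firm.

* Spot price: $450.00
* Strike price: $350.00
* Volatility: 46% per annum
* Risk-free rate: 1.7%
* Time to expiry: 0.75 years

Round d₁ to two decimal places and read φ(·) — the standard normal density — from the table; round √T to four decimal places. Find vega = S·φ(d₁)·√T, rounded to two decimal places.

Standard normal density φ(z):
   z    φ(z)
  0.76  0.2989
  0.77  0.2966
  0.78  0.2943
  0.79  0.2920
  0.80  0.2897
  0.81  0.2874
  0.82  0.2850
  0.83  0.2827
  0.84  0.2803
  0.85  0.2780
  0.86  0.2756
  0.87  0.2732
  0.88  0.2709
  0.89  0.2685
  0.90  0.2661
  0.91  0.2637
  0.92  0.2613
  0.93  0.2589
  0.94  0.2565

107.40

σ√T = 0.46·√0.75 = 0.3984
ln(S/K) + (r + σ²/2)T = ln(450/350) + (0.017 + 0.46²/2)·0.75 = 0.2513 + 0.0921 = 0.3434
d₁ = 0.3434 / 0.3984 = 0.8620 which rounds to 0.86
√T = √0.75 = 0.8660
φ(d₁) = φ(0.86) = 0.2756
vega = S·φ(d₁)·√T = 450·0.2756·0.8660 = 107.4013
(Call and put vega coincide under Black-Scholes.)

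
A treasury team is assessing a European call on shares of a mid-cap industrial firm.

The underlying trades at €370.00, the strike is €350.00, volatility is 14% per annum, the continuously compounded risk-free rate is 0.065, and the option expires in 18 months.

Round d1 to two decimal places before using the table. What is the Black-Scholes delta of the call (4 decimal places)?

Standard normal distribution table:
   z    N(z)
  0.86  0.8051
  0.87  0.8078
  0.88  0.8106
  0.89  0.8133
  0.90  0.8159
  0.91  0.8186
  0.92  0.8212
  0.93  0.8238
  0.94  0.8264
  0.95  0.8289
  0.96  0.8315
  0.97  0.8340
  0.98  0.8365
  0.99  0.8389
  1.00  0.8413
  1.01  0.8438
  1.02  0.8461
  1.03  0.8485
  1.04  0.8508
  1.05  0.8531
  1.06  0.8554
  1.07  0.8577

σ√T = 0.14·√1.5 = 0.1715
d₁ = [ln(370/350) + (0.065 + ½·0.14²)·1.5] / (σ√T) = (0.0556 + 0.1122) / 0.1715 = 0.9785 → 0.98
N(d₁) = N(0.98) = 0.8365
Δ_call = N(d₁) = 0.8365

0.8365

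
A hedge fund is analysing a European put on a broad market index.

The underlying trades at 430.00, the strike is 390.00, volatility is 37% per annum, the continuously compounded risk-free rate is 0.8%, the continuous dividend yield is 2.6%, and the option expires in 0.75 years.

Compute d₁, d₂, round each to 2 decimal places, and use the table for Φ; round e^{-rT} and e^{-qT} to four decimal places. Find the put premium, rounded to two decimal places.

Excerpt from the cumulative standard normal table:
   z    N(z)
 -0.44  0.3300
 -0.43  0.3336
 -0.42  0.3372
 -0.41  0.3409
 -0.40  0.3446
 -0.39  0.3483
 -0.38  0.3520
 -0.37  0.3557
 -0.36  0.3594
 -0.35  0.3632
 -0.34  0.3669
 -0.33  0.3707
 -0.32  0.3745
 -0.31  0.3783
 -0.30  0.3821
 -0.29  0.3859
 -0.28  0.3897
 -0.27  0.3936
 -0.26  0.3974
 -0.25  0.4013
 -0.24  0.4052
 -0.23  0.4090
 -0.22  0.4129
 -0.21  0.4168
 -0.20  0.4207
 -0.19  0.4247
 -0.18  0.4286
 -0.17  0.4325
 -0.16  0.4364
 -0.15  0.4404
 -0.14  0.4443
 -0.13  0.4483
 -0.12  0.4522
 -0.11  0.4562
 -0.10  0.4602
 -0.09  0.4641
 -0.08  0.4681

σ√T = 0.37 × 0.8660 = 0.3204
d₁ = [ln(430/390) + (0.008 − 0.026 + 0.37²/2)·0.75] / 0.3204 = [0.0976 + 0.0378] / 0.3204 = 0.4228 ≈ 0.42
d₂ = d₁ − σ√T = 0.4228 − 0.3204 = 0.1024 ≈ 0.10
exp(−qT) = exp(−0.026·0.75) = 0.9807;  exp(−rT) = exp(−0.008·0.75) = 0.9940
N(−d₂) = N(-0.10) = 0.4602;  N(−d₁) = N(-0.42) = 0.3372
P = 390·0.9940·0.4602 − 430·0.9807·0.3372 = 178.4011 − 142.1976 = 36.2036

36.20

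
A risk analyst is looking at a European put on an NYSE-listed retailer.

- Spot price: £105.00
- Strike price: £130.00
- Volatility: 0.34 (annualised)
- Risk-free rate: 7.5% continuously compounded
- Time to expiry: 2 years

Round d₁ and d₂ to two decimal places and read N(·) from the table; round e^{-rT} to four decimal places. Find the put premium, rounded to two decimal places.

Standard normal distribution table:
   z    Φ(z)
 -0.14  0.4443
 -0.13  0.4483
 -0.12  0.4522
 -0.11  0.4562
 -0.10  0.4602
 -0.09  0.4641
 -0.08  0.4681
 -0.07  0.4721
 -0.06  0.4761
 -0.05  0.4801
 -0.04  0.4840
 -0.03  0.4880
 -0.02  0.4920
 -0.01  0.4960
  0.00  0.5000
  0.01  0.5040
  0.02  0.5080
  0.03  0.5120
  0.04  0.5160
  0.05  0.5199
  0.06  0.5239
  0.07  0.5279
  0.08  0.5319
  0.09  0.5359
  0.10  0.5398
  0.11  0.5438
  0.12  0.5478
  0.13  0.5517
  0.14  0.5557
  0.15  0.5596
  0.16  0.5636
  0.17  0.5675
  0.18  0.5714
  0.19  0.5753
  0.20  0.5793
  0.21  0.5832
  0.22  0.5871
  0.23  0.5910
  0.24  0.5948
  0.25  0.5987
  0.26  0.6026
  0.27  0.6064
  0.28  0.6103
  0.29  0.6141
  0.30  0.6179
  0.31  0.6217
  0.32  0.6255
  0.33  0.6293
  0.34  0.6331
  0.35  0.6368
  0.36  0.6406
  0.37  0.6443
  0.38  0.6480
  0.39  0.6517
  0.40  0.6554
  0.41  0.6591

£24.19

T = 2;  σ√T = 0.4808
d₁ = [ln(105/130) + (0.075 + ½·0.34²)·2] / (σ√T) = (-0.2136 + 0.2656) / 0.4808 = 0.1082 ⇒ 0.11
d₂ = 0.1082 − 0.4808 = -0.3726 ⇒ -0.37
e^(−rT) = e^(−0.075·2) = 0.8607
N(−d₂) = N(0.37) = 0.6443;  N(−d₁) = N(-0.11) = 0.4562
P = 130·0.8607·0.6443 − 105·0.4562 = 72.0914 − 47.9010 = 24.1904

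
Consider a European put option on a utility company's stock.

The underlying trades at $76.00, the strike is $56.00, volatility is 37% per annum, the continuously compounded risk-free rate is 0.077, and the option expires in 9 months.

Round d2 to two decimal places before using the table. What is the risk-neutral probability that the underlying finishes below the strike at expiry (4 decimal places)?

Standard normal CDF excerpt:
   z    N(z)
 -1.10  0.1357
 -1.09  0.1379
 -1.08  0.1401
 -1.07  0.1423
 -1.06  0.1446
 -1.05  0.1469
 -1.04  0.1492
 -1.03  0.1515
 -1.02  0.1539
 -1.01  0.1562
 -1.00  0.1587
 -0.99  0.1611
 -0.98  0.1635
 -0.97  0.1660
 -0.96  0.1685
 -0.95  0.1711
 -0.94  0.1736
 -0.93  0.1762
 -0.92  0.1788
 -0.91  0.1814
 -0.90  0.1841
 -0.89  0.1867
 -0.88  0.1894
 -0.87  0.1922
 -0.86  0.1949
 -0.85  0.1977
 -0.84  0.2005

0.1660

σ√T = 0.37 × 0.8660 = 0.3204
ln(S/K) + (r + σ²/2)T = ln(76/56) + (0.077 + 0.37²/2)·0.75 = 0.3054 + 0.1091 = 0.4145
d₁ = 0.4145 / 0.3204 = 1.2935 ⇒ 1.29
d₂ = d₁ − σ√T = 1.2935 − 0.3204 = 0.9731 ⇒ 0.97
Pr(exercise) under Q = N(−d₂) = N(-0.97) = 0.1660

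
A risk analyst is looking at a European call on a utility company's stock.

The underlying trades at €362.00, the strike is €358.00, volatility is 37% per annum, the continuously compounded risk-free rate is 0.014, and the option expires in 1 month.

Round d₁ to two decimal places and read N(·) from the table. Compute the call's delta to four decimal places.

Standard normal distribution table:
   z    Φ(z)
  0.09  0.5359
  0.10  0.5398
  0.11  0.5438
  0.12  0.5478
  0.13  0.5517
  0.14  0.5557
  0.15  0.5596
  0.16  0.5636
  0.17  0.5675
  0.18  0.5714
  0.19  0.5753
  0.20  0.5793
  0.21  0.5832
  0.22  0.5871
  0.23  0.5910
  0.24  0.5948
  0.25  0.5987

σ√T = 0.37 × 0.2887 = 0.1068
d₁ = [ln(362/358) + (0.014 + 0.37²/2)·0.08333] / 0.1068 = [0.0111 + 0.0069] / 0.1068 = 0.1684 ⇒ 0.17
N(d₁) = N(0.17) = 0.5675
Δ_call = N(d₁) = 0.5675

0.5675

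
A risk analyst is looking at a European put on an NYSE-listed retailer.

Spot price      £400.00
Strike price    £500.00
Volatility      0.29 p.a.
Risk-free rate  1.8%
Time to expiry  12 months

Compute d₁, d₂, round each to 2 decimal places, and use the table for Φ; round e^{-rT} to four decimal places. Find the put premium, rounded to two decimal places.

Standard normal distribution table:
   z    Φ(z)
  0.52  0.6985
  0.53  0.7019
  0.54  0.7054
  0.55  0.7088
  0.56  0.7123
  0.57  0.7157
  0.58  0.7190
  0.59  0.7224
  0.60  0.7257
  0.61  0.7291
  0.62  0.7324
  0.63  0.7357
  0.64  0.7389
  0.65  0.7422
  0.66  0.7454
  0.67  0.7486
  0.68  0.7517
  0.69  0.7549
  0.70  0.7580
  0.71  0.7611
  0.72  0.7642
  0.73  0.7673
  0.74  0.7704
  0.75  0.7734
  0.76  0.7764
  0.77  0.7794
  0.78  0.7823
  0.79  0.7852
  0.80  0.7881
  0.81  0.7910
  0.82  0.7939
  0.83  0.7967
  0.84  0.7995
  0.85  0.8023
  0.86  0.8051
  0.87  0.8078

T = 1;  σ√T = 0.2900
d₁ = [ln(400/500) + (0.018 + 0.29²/2)·1] / 0.2900 = [-0.2231 + 0.0600] / 0.2900 = -0.5624 → -0.56
d₂ = d₁ − σ√T = -0.5624 − 0.2900 = -0.8524 → -0.85
e^(−rT) = e^(−0.018·1) = 0.9822
N(−d₂) = N(0.85) = 0.8023;  N(−d₁) = N(0.56) = 0.7123
P = 500·0.9822·0.8023 − 400·0.7123 = 394.0095 − 284.9200 = 109.0895

£109.09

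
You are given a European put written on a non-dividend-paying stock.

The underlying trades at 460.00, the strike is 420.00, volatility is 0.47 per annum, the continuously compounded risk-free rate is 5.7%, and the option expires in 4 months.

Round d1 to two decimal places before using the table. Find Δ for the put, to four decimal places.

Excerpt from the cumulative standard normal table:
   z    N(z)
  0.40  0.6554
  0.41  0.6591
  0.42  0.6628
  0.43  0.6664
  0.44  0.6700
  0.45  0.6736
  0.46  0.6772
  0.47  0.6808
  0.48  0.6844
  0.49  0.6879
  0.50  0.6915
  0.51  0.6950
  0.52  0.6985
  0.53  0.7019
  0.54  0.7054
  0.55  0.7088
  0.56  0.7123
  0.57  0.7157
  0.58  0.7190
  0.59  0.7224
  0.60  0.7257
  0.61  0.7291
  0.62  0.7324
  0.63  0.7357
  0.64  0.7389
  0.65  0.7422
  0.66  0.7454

σ√T = 0.47 × 0.5774 = 0.2714
d₁ = [ln(460/420) + (0.057 + 0.47²/2)·0.3333] / 0.2714 = [0.0910 + 0.0558] / 0.2714 = 0.5409 which rounds to 0.54
N(d₁) = N(0.54) = 0.7054
Δ_put = N(d₁) − 1 = 0.7054 − 1 = -0.2946

-0.2946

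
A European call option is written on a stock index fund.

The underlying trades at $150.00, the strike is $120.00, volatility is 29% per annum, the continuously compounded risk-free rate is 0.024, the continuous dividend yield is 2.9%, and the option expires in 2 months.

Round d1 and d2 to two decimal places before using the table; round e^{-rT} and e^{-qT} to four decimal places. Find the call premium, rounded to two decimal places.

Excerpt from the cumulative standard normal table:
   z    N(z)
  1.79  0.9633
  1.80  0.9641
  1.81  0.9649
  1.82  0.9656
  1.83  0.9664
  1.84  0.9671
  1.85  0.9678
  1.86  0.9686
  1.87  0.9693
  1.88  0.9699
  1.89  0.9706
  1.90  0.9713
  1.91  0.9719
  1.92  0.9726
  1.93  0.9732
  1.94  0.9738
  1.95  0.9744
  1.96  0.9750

T = 0.1667;  σ√T = 0.1184
d₁ = [ln(150/120) + (0.024 − 0.029 + ½·0.29²)·0.1667] / (σ√T) = (0.2231 + 0.0062) / 0.1184 = 1.9369 ≈ 1.94
d₂ = 1.9369 − 0.1184 = 1.8186 ≈ 1.82
exp(−qT) = exp(−0.029·0.1667) = 0.9952;  exp(−rT) = exp(−0.024·0.1667) = 0.9960
N(d₁) = N(1.94) = 0.9738;  N(d₂) = N(1.82) = 0.9656
C = 150·0.9952·0.9738 − 120·0.9960·0.9656 = 145.3689 − 115.4085 = 29.9604

$29.96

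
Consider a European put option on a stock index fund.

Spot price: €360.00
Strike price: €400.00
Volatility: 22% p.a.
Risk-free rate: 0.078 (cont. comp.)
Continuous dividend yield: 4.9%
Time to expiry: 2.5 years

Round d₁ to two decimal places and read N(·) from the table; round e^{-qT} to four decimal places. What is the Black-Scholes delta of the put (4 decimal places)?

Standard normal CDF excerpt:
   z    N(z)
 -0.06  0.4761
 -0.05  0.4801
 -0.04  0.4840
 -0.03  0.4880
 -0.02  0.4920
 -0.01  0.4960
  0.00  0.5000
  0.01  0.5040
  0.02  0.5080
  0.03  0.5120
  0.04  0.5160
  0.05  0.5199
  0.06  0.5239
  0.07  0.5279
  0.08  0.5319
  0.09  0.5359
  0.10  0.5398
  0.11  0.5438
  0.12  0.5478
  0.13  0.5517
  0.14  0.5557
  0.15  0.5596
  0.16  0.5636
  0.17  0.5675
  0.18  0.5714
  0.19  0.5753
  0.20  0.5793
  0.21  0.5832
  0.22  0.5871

-0.4141

σ√T = 0.22·√2.5 = 0.3479
d₁ = [ln(360/400) + (0.078 − 0.049 + 0.22²/2)·2.5] / 0.3479 = [-0.1054 + 0.1330] / 0.3479 = 0.0795 ⇒ 0.08
N(d₁) = N(0.08) = 0.5319
Δ_put = e^(−qT)·(N(d₁) − 1) = 0.8847·(0.5319 − 1) = -0.4141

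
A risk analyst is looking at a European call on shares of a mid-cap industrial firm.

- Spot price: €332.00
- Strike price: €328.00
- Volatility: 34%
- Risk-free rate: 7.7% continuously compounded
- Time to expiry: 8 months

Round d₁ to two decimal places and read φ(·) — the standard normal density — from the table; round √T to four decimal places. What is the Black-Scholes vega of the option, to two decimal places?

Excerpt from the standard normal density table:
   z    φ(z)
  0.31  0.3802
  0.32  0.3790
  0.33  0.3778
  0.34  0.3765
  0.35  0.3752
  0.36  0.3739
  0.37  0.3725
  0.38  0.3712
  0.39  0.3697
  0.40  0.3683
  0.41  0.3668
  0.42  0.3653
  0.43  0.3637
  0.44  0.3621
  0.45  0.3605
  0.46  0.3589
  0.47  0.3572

σ√T = 0.34·√0.6667 = 0.2776
d₁ = [ln(332/328) + (0.077 + 0.34²/2)·0.6667] / 0.2776 = [0.0121 + 0.0899] / 0.2776 = 0.3674 ≈ 0.37
√T = √0.6667 = 0.8165
φ(d₁) = φ(0.37) = 0.3725
vega = S·φ(d₁)·√T = 332·0.3725·0.8165 = 100.9766

100.98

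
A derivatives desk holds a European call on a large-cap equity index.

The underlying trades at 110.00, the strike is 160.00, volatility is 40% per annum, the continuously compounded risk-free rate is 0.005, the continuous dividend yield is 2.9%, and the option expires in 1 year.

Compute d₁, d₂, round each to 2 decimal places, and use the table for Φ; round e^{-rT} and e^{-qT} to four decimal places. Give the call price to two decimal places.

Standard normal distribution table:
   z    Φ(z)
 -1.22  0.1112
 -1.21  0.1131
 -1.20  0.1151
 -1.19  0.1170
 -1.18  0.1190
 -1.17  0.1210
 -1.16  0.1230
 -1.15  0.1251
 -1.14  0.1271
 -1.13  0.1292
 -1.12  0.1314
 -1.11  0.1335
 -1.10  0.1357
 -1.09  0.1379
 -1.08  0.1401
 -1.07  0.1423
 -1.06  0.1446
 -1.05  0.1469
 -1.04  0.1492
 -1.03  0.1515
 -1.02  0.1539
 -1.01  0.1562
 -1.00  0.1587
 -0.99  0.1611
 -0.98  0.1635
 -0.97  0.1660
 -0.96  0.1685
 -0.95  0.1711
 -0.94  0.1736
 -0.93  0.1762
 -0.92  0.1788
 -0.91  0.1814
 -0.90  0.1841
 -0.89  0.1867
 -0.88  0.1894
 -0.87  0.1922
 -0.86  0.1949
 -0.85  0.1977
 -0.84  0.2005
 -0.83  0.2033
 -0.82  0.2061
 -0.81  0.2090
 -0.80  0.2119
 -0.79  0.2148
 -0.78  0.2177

T = 1;  σ√T = 0.4000
d₁ = [ln(110/160) + (0.005 − 0.029 + 0.4²/2)·1] / 0.4000 = [-0.3747 + 0.0560] / 0.4000 = -0.7967 ⇒ -0.80
d₂ = d₁ − σ√T = -0.7967 − 0.4000 = -1.1967 ⇒ -1.20
e^(−qT) = e^(−0.029·1) = 0.9714;  e^(−rT) = e^(−0.005·1) = 0.9950
N(d₁) = N(-0.80) = 0.2119;  N(d₂) = N(-1.20) = 0.1151
C = 110·0.9714·0.2119 − 160·0.9950·0.1151 = 22.6424 − 18.3239 = 4.3184

4.32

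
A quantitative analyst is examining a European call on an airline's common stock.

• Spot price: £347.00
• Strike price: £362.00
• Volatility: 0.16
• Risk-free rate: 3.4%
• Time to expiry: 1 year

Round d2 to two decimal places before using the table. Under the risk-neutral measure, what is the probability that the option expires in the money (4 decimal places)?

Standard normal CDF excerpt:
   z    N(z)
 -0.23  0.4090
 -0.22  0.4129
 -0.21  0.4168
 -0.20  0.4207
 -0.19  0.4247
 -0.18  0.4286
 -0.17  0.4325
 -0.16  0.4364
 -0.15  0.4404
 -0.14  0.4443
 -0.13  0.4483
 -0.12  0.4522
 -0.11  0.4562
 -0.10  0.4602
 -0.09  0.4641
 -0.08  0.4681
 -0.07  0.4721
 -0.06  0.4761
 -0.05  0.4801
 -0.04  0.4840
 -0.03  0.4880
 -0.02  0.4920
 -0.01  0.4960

0.4483

σ√T = 0.16·√1 = 0.1600
ln(S/K) + (r + σ²/2)T = ln(347/362) + (0.034 + 0.16²/2)·1 = -0.0423 + 0.0468 = 0.0045
d₁ = 0.0045 / 0.1600 = 0.0280 ≈ 0.03
d₂ = d₁ − σ√T = 0.0280 − 0.1600 = -0.1320 ≈ -0.13
Risk-neutral Pr[S_T > K] = N(d₂) = N(-0.13) = 0.4483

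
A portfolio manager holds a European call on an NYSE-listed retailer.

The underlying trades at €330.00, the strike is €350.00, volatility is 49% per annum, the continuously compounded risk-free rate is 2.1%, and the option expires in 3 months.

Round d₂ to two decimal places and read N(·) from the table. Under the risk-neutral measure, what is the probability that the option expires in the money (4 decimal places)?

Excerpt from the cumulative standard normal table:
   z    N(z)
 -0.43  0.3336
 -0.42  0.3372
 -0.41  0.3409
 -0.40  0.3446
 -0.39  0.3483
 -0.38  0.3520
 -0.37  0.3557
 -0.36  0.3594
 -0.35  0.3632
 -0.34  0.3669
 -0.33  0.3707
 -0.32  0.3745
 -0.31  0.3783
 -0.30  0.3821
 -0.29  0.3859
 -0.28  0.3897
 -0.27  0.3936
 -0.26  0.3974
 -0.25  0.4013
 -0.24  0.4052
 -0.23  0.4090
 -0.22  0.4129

0.3669

σ√T = 0.49 × 0.5000 = 0.2450
ln(S/K) + (r + σ²/2)T = ln(330/350) + (0.021 + 0.49²/2)·0.25 = -0.0588 + 0.0353 = -0.0236
d₁ = -0.0236 / 0.2450 = -0.0962 ⇒ -0.10
d₂ = d₁ − σ√T = -0.0962 − 0.2450 = -0.3412 ⇒ -0.34
Risk-neutral Pr[S_T > K] = N(d₂) = N(-0.34) = 0.3669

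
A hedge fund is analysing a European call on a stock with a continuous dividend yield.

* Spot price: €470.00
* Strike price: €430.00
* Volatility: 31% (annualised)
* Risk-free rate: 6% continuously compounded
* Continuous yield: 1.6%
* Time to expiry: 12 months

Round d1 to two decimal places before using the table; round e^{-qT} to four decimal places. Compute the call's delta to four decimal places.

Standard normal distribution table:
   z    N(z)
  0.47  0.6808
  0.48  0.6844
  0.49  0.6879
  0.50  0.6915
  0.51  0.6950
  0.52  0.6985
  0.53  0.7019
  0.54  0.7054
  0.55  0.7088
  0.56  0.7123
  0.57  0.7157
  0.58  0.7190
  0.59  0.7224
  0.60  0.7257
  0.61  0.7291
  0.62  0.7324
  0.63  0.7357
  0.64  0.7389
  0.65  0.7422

T = 1;  σ√T = 0.3100
d₁ = [ln(470/430) + (0.06 − 0.016 + 0.31²/2)·1] / 0.3100 = [0.0889 + 0.0920] / 0.3100 = 0.5839 → 0.58
N(d₁) = N(0.58) = 0.7190
Δ_call = exp(−qT)·N(d₁) = 0.9841·0.7190 = 0.7076

0.7076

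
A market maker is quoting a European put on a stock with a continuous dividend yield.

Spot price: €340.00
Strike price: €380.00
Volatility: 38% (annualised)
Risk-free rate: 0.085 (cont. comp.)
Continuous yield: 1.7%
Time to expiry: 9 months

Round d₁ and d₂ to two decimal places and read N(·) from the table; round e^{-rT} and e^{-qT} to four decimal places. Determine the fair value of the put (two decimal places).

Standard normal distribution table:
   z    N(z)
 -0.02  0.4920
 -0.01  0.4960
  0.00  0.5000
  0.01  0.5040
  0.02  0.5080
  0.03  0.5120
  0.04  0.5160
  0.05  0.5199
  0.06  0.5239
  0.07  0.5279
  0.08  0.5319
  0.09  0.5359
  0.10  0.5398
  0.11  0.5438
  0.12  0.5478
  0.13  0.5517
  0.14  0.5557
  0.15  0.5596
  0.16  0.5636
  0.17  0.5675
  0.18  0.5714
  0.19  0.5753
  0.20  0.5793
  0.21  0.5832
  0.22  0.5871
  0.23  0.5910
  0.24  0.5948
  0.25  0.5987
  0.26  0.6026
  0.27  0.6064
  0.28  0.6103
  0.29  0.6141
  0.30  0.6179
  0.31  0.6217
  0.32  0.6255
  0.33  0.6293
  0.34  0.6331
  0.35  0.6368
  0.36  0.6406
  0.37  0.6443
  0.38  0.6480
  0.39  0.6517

€56.50

σ√T = 0.38·√0.75 = 0.3291
d₁ = [ln(340/380) + (0.085 − 0.017 + 0.38²/2)·0.75] / 0.3291 = [-0.1112 + 0.1051] / 0.3291 = -0.0185 ⇒ -0.02
d₂ = d₁ − σ√T = -0.0185 − 0.3291 = -0.3476 ⇒ -0.35
exp(−qT) = exp(−0.017·0.75) = 0.9873;  exp(−rT) = exp(−0.085·0.75) = 0.9382
P = 380·0.9382·N(0.35) − 340·0.9873·N(0.02) = 380·0.9382·0.6368 − 340·0.9873·0.5080 = 227.0294 − 170.5265 = 56.5029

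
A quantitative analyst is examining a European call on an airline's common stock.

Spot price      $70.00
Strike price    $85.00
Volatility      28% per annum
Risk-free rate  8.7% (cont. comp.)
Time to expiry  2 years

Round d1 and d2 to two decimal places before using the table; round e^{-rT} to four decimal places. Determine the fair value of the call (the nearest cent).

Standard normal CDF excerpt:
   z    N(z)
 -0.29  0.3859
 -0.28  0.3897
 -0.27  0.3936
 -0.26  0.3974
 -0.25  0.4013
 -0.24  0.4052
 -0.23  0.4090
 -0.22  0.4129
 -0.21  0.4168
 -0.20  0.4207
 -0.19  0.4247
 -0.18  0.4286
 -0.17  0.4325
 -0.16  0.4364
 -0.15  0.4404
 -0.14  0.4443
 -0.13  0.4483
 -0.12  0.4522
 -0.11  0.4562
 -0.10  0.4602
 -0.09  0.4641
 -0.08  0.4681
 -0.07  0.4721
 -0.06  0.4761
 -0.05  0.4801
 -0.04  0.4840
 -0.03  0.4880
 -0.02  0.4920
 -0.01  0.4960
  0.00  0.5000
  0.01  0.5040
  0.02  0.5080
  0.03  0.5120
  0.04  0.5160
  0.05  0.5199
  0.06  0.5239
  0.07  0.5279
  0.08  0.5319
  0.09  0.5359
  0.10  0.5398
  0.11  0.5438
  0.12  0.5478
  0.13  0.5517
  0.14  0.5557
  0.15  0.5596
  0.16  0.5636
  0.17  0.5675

$10.51

σ√T = 0.28 × 1.4142 = 0.3960
d₁ = [ln(70/85) + (0.087 + 0.28²/2)·2] / 0.3960 = [-0.1942 + 0.2524] / 0.3960 = 0.1471 ≈ 0.15
d₂ = d₁ − σ√T = 0.1471 − 0.3960 = -0.2489 ≈ -0.25
exp(−rT) = exp(−0.087·2) = 0.8403
N(d₁) = N(0.15) = 0.5596;  N(d₂) = N(-0.25) = 0.4013
C = 70·0.5596 − 85·0.8403·0.4013 = 39.1720 − 28.6631 = 10.5089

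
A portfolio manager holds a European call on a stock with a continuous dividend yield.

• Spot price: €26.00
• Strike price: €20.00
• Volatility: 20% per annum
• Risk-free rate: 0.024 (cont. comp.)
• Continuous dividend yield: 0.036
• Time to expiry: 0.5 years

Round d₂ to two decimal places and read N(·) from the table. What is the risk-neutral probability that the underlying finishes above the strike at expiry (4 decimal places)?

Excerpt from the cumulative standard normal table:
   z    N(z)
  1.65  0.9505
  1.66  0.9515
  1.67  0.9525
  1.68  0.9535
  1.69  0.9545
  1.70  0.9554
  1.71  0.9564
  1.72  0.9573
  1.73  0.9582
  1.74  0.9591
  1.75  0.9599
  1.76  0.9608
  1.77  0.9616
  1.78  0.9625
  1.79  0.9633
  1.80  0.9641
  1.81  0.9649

0.9591

σ√T = 0.2 × 0.7071 = 0.1414
d₁ = [ln(26/20) + (0.024 − 0.036 + ½·0.2²)·0.5] / (σ√T) = (0.2624 + 0.0040) / 0.1414 = 1.8835 which rounds to 1.88
d₂ = 1.8835 − 0.1414 = 1.7421 which rounds to 1.74
Pr(exercise) under Q = N(d₂) = 0.9591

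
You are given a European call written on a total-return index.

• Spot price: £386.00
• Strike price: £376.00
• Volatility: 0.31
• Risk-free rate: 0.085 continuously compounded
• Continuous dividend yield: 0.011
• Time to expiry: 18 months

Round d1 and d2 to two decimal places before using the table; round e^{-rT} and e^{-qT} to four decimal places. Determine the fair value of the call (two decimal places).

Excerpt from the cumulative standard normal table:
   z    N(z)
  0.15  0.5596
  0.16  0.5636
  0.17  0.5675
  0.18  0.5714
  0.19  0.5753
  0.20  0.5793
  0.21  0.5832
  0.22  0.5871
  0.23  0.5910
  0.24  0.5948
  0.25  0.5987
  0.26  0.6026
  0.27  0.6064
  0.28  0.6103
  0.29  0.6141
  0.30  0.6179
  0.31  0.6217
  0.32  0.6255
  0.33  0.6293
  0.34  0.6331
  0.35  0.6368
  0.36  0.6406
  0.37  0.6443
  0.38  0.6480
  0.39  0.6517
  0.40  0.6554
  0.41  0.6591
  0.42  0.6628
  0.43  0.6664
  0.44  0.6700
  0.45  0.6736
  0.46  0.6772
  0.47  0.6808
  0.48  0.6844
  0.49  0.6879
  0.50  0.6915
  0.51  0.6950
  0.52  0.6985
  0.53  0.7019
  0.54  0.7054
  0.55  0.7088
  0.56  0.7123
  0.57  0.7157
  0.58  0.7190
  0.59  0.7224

£81.27

σ√T = 0.31·√1.5 = 0.3797
ln(S/K) + (r − q + σ²/2)T = ln(386/376) + (0.085 − 0.011 + 0.31²/2)·1.5 = 0.0262 + 0.1831 = 0.2093
d₁ = 0.2093 / 0.3797 = 0.5513 ⇒ 0.55
d₂ = d₁ − σ√T = 0.5513 − 0.3797 = 0.1717 ⇒ 0.17
e^(−qT) = e^(−0.011·1.5) = 0.9836;  e^(−rT) = e^(−0.085·1.5) = 0.8803
C = 386·0.9836·N(0.55) − 376·0.8803·N(0.17) = 386·0.9836·0.7088 − 376·0.8803·0.5675 = 269.1098 − 187.8384 = 81.2714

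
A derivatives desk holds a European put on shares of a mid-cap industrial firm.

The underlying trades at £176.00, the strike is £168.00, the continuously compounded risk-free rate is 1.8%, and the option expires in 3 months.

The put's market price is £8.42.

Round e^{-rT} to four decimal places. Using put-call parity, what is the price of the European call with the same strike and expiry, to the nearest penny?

£17.18

exp(−rT) = exp(−0.018·0.25) = 0.9955
Put-call parity: C − P = S − K·e^(−rT) = 176 − 168·0.9955 = 176 − 167.2440 = 8.7560
C = P + (C − P) = 8.42 + (8.7560) = 17.1760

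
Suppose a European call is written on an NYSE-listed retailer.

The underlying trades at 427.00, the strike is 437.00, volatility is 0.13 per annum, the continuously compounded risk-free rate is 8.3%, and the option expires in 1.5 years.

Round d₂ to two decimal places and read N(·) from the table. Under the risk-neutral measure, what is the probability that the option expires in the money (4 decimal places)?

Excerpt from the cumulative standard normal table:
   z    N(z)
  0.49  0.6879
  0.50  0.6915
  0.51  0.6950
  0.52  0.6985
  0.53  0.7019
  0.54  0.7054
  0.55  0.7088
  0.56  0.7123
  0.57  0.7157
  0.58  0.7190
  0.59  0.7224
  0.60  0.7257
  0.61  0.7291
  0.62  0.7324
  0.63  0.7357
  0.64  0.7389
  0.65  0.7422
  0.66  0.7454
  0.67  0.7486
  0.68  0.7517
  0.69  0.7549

σ√T = 0.13·√1.5 = 0.1592
d₁ = [ln(427/437) + (0.083 + ½·0.13²)·1.5] / (σ√T) = (-0.0231 + 0.1372) / 0.1592 = 0.7162 ≈ 0.72
d₂ = 0.7162 − 0.1592 = 0.5570 ≈ 0.56
Pr(exercise) under Q = N(d₂) = 0.7123

0.7123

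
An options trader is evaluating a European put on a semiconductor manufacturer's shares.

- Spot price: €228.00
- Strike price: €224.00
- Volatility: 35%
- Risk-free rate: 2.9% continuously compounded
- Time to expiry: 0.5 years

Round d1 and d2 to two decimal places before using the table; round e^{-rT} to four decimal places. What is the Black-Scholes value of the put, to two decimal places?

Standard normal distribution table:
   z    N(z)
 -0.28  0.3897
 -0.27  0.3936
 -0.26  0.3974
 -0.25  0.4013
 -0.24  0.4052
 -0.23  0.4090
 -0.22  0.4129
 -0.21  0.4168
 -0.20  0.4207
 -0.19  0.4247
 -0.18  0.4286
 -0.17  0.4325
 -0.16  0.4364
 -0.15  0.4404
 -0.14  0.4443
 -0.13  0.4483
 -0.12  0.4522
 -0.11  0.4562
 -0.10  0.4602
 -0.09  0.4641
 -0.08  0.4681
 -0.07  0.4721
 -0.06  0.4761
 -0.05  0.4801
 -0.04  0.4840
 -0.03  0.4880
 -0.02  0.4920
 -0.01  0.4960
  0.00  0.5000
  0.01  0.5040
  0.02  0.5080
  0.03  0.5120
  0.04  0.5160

σ√T = 0.35·√0.5 = 0.2475
d₁ = [ln(228/224) + (0.029 + ½·0.35²)·0.5] / (σ√T) = (0.0177 + 0.0451) / 0.2475 = 0.2538 ⇒ 0.25
d₂ = 0.2538 − 0.2475 = 0.0064 ⇒ 0.01
e^(−rT) = e^(−0.029·0.5) = 0.9856
N(−d₂) = N(-0.01) = 0.4960;  N(−d₁) = N(-0.25) = 0.4013
P = 224·0.9856·0.4960 − 228·0.4013 = 109.5041 − 91.4964 = 18.0077

€18.01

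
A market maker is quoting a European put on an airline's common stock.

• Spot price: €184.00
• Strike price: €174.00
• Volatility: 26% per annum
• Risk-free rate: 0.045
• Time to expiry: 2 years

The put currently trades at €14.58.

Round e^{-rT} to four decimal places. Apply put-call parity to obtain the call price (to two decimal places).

€39.56

exp(−rT) = exp(−0.045·2) = 0.9139
Put-call parity: C − P = S − K·e^(−rT) = 184 − 174·0.9139 = 184 − 159.0186 = 24.9814
C = P + (C − P) = 14.58 + (24.9814) = 39.5614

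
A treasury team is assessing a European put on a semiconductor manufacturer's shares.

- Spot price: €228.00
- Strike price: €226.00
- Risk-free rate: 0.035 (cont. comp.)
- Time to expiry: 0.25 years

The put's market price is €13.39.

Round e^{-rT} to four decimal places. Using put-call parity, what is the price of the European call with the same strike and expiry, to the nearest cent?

€17.36

exp(−rT) = exp(−0.035·0.25) = 0.9913
Put-call parity: C − P = S − K·e^(−rT) = 228 − 226·0.9913 = 228 − 224.0338 = 3.9662
C = P + (C − P) = 13.39 + (3.9662) = 17.3562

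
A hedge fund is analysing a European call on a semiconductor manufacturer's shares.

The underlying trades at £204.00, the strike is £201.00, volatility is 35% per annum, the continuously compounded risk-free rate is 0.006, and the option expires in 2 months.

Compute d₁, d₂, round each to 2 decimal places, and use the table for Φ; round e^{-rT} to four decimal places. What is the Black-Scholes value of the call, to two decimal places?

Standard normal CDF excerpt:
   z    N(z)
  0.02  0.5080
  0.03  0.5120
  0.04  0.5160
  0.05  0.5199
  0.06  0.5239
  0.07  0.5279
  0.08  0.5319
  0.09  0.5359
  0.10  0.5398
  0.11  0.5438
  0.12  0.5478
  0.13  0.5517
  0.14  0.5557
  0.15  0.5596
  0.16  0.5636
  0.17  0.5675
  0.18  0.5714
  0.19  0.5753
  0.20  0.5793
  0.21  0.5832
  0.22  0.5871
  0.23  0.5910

σ√T = 0.35·√0.1667 = 0.1429
ln(S/K) + (r + σ²/2)T = ln(204/201) + (0.006 + 0.35²/2)·0.1667 = 0.0148 + 0.0112 = 0.0260
d₁ = 0.0260 / 0.1429 = 0.1821 ≈ 0.18
d₂ = d₁ − σ√T = 0.1821 − 0.1429 = 0.0392 ≈ 0.04
exp(−rT) = exp(−0.006·0.1667) = 0.9990
N(d₁) = N(0.18) = 0.5714;  N(d₂) = N(0.04) = 0.5160
C = 204·0.5714 − 201·0.9990·0.5160 = 116.5656 − 103.6123 = 12.9533

£12.95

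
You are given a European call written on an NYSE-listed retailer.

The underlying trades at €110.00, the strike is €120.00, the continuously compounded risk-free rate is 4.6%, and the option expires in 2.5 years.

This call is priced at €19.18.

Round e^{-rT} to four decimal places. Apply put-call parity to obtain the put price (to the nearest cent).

exp(−rT) = exp(−0.046·2.5) = 0.8914
Put-call parity: C − P = S − K·e^(−rT) = 110 − 120·0.8914 = 110 − 106.9680 = 3.0320
P = C − (C − P) = 19.18 − (3.0320) = 16.1480

€16.15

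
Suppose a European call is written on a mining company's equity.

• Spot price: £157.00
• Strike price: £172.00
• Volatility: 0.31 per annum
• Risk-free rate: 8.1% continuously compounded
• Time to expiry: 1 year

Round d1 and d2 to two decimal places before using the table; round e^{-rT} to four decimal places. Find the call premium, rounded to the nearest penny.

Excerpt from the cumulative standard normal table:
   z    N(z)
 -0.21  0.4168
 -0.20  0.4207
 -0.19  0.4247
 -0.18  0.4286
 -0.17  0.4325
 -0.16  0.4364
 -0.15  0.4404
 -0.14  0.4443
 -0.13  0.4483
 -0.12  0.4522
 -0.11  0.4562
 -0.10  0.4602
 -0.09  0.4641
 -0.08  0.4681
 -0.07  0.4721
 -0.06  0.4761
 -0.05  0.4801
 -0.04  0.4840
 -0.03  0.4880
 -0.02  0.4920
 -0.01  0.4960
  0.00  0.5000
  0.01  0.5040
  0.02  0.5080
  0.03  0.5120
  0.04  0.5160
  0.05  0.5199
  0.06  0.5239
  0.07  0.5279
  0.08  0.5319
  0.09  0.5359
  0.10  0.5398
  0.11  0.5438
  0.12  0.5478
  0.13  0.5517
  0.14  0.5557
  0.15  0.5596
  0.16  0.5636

£18.64

σ√T = 0.31·√1 = 0.3100
d₁ = [ln(157/172) + (0.081 + ½·0.31²)·1] / (σ√T) = (-0.0912 + 0.1290) / 0.3100 = 0.1219 → 0.12
d₂ = 0.1219 − 0.3100 = -0.1881 → -0.19
e^(−rT) = e^(−0.081·1) = 0.9222
N(d₁) = N(0.12) = 0.5478;  N(d₂) = N(-0.19) = 0.4247
C = 157·0.5478 − 172·0.9222·0.4247 = 86.0046 − 67.3652 = 18.6394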